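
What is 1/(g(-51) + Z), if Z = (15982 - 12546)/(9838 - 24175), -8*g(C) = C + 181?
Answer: -57348/945649 ≈ -0.060644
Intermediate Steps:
g(C) = -181/8 - C/8 (g(C) = -(C + 181)/8 = -(181 + C)/8 = -181/8 - C/8)
Z = -3436/14337 (Z = 3436/(-14337) = 3436*(-1/14337) = -3436/14337 ≈ -0.23966)
1/(g(-51) + Z) = 1/((-181/8 - ⅛*(-51)) - 3436/14337) = 1/((-181/8 + 51/8) - 3436/14337) = 1/(-65/4 - 3436/14337) = 1/(-945649/57348) = -57348/945649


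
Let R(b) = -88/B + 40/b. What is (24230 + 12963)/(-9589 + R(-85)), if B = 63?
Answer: -39833703/10271819 ≈ -3.8780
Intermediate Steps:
R(b) = -88/63 + 40/b
(24230 + 12963)/(-9589 + R(-85)) = (24230 + 12963)/(-9589 + (-88/63 + 40/(-85))) = 37193/(-9589 + (-88/63 + 40*(-1/85))) = 37193/(-9589 + (-88/63 - 8/17)) = 37193/(-9589 - 2000/1071) = 37193/(-10271819/1071) = 37193*(-1071/10271819) = -39833703/10271819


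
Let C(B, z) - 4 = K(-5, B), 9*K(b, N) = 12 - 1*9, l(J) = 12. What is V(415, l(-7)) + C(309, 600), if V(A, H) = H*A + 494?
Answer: 16435/3 ≈ 5478.3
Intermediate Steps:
K(b, N) = ⅓ (K(b, N) = (12 - 1*9)/9 = (12 - 9)/9 = (⅑)*3 = ⅓)
V(A, H) = 494 + A*H (V(A, H) = A*H + 494 = 494 + A*H)
C(B, z) = 13/3 (C(B, z) = 4 + ⅓ = 13/3)
V(415, l(-7)) + C(309, 600) = (494 + 415*12) + 13/3 = (494 + 4980) + 13/3 = 5474 + 13/3 = 16435/3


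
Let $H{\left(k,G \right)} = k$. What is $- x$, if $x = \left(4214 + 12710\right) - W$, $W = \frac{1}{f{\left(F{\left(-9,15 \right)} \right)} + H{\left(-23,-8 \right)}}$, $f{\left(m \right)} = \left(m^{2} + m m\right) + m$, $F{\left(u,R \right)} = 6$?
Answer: $- \frac{930819}{55} \approx -16924.0$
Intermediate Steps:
$f{\left(m \right)} = m + 2 m^{2}$ ($f{\left(m \right)} = \left(m^{2} + m^{2}\right) + m = 2 m^{2} + m = m + 2 m^{2}$)
$W = \frac{1}{55}$ ($W = \frac{1}{6 \left(1 + 2 \cdot 6\right) - 23} = \frac{1}{6 \left(1 + 12\right) - 23} = \frac{1}{6 \cdot 13 - 23} = \frac{1}{78 - 23} = \frac{1}{55} \approx 0.018182$)
$x = \frac{930819}{55}$ ($x = \left(4214 + 12710\right) - \frac{1}{55} = 16924 - \frac{1}{55} = \frac{930819}{55} \approx 16924.0$)
$- x = \left(-1\right) \frac{930819}{55} = - \frac{930819}{55}$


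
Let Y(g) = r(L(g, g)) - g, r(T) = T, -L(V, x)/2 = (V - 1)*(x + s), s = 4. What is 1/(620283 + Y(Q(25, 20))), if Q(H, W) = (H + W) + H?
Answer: 1/610001 ≈ 1.6393e-6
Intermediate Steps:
Q(H, W) = W + 2*H
L(V, x) = -2*(-1 + V)*(4 + x) (L(V, x) = -2*(V - 1)*(x + 4) = -2*(-1 + V)*(4 + x))
Y(g) = 8 - 7*g - 2*g² (Y(g) = (8 - 8*g + 2*g - 2*g*g) - g = (8 - 8*g + 2*g - 2*g²) - g = (8 - 6*g - 2*g²) - g = 8 - 7*g - 2*g²)
1/(620283 + Y(Q(25, 20))) = 1/(620283 + (8 - 7*(20 + 2*25) - 2*(20 + 2*25)²)) = 1/(620283 + (8 - 7*(20 + 50) - 2*(20 + 50)²)) = 1/(620283 + (8 - 7*70 - 2*70²)) = 1/(620283 + (8 - 490 - 2*4900)) = 1/(620283 + (8 - 490 - 9800)) = 1/(620283 - 10282) = 1/610001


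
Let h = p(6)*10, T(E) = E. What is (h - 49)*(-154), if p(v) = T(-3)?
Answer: 12166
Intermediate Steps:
p(v) = -3
h = -30 (h = -3*10 = -30)
(h - 49)*(-154) = (-30 - 49)*(-154) = -79*(-154) = 12166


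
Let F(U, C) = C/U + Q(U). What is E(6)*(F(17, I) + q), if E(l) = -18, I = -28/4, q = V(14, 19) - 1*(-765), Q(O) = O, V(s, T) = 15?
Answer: -243756/17 ≈ -14339.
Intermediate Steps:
q = 780 (q = 15 - 1*(-765) = 15 + 765 = 780)
I = -7 (I = -28*1/4 = -7)
F(U, C) = U + C/U (F(U, C) = C/U + U = U + C/U)
E(6)*(F(17, I) + q) = -18*((17 - 7/17) + 780) = -18*(282/17 + 780) = -18*13542/17 = -243756/17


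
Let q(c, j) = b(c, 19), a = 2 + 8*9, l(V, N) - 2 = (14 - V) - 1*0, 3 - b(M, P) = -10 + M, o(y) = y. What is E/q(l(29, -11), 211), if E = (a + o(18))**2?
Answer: 4232/13 ≈ 325.54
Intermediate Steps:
b(M, P) = 13 - M (b(M, P) = 3 - (-10 + M) = 3 + (10 - M) = 13 - M)
l(V, N) = 16 - V (l(V, N) = 2 + ((14 - V) - 1*0) = 2 + ((14 - V) + 0) = 2 + (14 - V) = 16 - V)
a = 74 (a = 2 + 72 = 74)
q(c, j) = 13 - c
E = 8464 (E = (74 + 18)**2 = 92**2 = 8464)
E/q(l(29, -11), 211) = 8464/(13 - (16 - 1*29)) = 8464/(13 - (16 - 29)) = 8464/(13 - 1*(-13)) = 8464/(13 + 13) = 8464/26 = 8464*(1/26) = 4232/13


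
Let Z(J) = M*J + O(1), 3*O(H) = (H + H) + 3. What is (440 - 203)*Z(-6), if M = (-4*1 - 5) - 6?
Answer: 21725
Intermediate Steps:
O(H) = 1 + 2*H/3 (O(H) = ((H + H) + 3)/3 = (2*H + 3)/3 = (3 + 2*H)/3 = 1 + 2*H/3)
M = -15 (M = (-4 - 5) - 6 = -9 - 6 = -15)
Z(J) = 5/3 - 15*J (Z(J) = -15*J + (1 + (⅔)*1) = -15*J + (1 + ⅔) = -15*J + 5/3 = 5/3 - 15*J)
(440 - 203)*Z(-6) = (440 - 203)*(5/3 - 15*(-6)) = 237*(5/3 + 90) = 237*(275/3) = 21725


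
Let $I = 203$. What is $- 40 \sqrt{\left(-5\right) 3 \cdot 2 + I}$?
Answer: $- 40 \sqrt{173} \approx -526.12$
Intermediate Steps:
$- 40 \sqrt{\left(-5\right) 3 \cdot 2 + I} = - 40 \sqrt{\left(-5\right) 3 \cdot 2 + 203} = - 40 \sqrt{\left(-15\right) 2 + 203} = - 40 \sqrt{-30 + 203} = - 40 \sqrt{173}$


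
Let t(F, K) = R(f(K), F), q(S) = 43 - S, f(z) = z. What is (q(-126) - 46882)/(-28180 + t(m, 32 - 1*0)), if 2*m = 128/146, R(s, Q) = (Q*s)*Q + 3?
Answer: 248933577/150122465 ≈ 1.6582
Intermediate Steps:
R(s, Q) = 3 + s*Q² (R(s, Q) = s*Q² + 3 = 3 + s*Q²)
m = 32/73 (m = (128/146)/2 = (128*(1/146))/2 = (½)*(64/73) = 32/73 ≈ 0.43836)
t(F, K) = 3 + K*F²
(q(-126) - 46882)/(-28180 + t(m, 32 - 1*0)) = ((43 - 1*(-126)) - 46882)/(-28180 + (3 + (32 - 1*0)*(32/73)²)) = ((43 + 126) - 46882)/(-28180 + (3 + (32 + 0)*(1024/5329))) = (169 - 46882)/(-28180 + (3 + 32*(1024/5329))) = -46713/(-28180 + (3 + 32768/5329)) = -46713/(-28180 + 48755/5329) = -46713/(-150122465/5329) = -46713*(-5329/150122465) = 248933577/150122465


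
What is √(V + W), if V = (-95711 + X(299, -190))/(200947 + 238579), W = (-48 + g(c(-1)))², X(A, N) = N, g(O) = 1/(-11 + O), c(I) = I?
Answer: √16077547028783665/2637156 ≈ 48.081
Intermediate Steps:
W = 332929/144 (W = (-48 + 1/(-11 - 1))² = (-48 + 1/(-12))² = (-48 - 1/12)² = (-577/12)² = 332929/144 ≈ 2312.0)
V = -95901/439526 (V = (-95711 - 190)/(200947 + 238579) = -95901/439526 ≈ -0.21819)
√(V + W) = √(-95901/439526 + 332929/144) = √(73158570955/31645872) = √16077547028783665/2637156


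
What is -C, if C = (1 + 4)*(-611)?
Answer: 3055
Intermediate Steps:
C = -3055 (C = 5*(-611) = -3055)
-C = -1*(-3055) = 3055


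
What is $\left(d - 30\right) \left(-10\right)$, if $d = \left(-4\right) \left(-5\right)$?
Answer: $100$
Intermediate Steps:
$d = 20$
$\left(d - 30\right) \left(-10\right) = \left(20 - 30\right) \left(-10\right) = \left(-10\right) \left(-10\right) = 100$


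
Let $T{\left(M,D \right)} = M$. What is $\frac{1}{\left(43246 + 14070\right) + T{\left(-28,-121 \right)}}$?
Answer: $\frac{1}{57288} \approx 1.7456 \cdot 10^{-5}$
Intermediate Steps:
$\frac{1}{\left(43246 + 14070\right) + T{\left(-28,-121 \right)}} = \frac{1}{\left(43246 + 14070\right) - 28} = \frac{1}{57316 - 28} = \frac{1}{57288}$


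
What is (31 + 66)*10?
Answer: 970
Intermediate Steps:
(31 + 66)*10 = 97*10 = 970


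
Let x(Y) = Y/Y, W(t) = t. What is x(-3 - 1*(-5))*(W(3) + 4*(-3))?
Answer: -9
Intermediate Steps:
x(Y) = 1
x(-3 - 1*(-5))*(W(3) + 4*(-3)) = 1*(3 + 4*(-3)) = 1*(3 - 12) = 1*(-9) = -9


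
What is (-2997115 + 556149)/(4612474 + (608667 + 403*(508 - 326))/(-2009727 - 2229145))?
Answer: -10346942430352/19551686207315 ≈ -0.52921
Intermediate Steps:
(-2997115 + 556149)/(4612474 + (608667 + 403*(508 - 326))/(-2009727 - 2229145)) = -2440966/(4612474 + (608667 + 403*182)/(-4238872)) = -2440966/(4612474 + (608667 + 73346)*(-1/4238872)) = -2440966/(4612474 + 682013*(-1/4238872)) = -2440966/(4612474 - 682013/4238872) = -2440966/19551686207315/4238872 = -2440966*4238872/19551686207315 = -10346942430352/19551686207315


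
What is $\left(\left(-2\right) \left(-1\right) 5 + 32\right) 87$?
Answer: $3654$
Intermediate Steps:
$\left(\left(-2\right) \left(-1\right) 5 + 32\right) 87 = \left(2 \cdot 5 + 32\right) 87 = \left(10 + 32\right) 87 = 42 \cdot 87 = 3654$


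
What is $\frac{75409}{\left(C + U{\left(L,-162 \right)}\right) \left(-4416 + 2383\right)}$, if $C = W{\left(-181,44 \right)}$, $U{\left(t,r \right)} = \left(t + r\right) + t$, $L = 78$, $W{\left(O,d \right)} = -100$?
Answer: $\frac{75409}{215498} \approx 0.34993$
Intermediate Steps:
$U{\left(t,r \right)} = r + 2 t$ ($U{\left(t,r \right)} = \left(r + t\right) + t = r + 2 t$)
$C = -100$
$\frac{75409}{\left(C + U{\left(L,-162 \right)}\right) \left(-4416 + 2383\right)} = \frac{75409}{\left(-100 + \left(-162 + 2 \cdot 78\right)\right) \left(-4416 + 2383\right)} = \frac{75409}{\left(-100 + \left(-162 + 156\right)\right) \left(-2033\right)} = \frac{75409}{\left(-100 - 6\right) \left(-2033\right)} = \frac{75409}{\left(-106\right) \left(-2033\right)} = \frac{75409}{215498}$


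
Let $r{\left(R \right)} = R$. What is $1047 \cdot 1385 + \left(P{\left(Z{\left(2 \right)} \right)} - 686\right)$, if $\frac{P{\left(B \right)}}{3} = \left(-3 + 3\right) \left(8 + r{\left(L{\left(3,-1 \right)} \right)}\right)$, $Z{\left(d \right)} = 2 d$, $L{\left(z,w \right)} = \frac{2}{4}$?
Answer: $1449409$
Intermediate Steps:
$L{\left(z,w \right)} = \frac{1}{2}$ ($L{\left(z,w \right)} = 2 \cdot \frac{1}{4} = \frac{1}{2}$)
$P{\left(B \right)} = 0$ ($P{\left(B \right)} = 3 \left(-3 + 3\right) \left(8 + \frac{1}{2}\right) = 3 \cdot 0 \cdot \frac{17}{2} = 3 \cdot 0 = 0$)
$1047 \cdot 1385 + \left(P{\left(Z{\left(2 \right)} \right)} - 686\right) = 1047 \cdot 1385 + \left(0 - 686\right) = 1450095 + \left(0 - 686\right) = 1450095 - 686 = 1449409$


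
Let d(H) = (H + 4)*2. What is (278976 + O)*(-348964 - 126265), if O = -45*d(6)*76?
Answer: -100071821904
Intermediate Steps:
d(H) = 8 + 2*H (d(H) = (4 + H)*2 = 8 + 2*H)
O = -68400 (O = -45*(8 + 2*6)*76 = -45*(8 + 12)*76 = -45*20*76 = -900*76 = -68400)
(278976 + O)*(-348964 - 126265) = (278976 - 68400)*(-348964 - 126265) = 210576*(-475229) = -100071821904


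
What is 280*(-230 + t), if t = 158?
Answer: -20160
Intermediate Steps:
280*(-230 + t) = 280*(-230 + 158) = 280*(-72) = -20160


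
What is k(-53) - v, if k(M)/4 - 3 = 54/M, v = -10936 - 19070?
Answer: 1590738/53 ≈ 30014.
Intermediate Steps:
v = -30006
k(M) = 12 + 216/M (k(M) = 12 + 4*(54/M) = 12 + 216/M)
k(-53) - v = (12 + 216/(-53)) - 1*(-30006) = (12 + 216*(-1/53)) + 30006 = (12 - 216/53) + 30006 = 420/53 + 30006 = 1590738/53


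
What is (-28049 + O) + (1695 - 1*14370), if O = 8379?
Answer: -32345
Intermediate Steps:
(-28049 + O) + (1695 - 1*14370) = (-28049 + 8379) + (1695 - 1*14370) = -19670 + (1695 - 14370) = -19670 - 12675 = -32345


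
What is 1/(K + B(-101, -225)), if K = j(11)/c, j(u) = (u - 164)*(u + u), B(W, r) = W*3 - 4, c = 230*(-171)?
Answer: -2185/670608 ≈ -0.0032582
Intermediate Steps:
c = -39330
B(W, r) = -4 + 3*W (B(W, r) = 3*W - 4 = -4 + 3*W)
j(u) = 2*u*(-164 + u) (j(u) = (-164 + u)*(2*u) = 2*u*(-164 + u))
K = 187/2185 (K = (2*11*(-164 + 11))/(-39330) = (2*11*(-153))*(-1/39330) = -3366*(-1/39330) = 187/2185 ≈ 0.085584)
1/(K + B(-101, -225)) = 1/(187/2185 + (-4 + 3*(-101))) = 1/(187/2185 + (-4 - 303)) = 1/(187/2185 - 307) = 1/(-670608/2185) = -2185/670608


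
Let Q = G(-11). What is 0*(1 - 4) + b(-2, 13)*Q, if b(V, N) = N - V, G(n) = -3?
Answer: -45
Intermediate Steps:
Q = -3
0*(1 - 4) + b(-2, 13)*Q = 0*(1 - 4) + (13 - 1*(-2))*(-3) = 0*(-3) + (13 + 2)*(-3) = 0 + 15*(-3) = 0 - 45 = -45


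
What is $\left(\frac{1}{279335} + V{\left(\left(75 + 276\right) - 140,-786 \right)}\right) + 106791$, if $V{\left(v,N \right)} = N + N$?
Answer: $\frac{29391349366}{279335} \approx 1.0522 \cdot 10^{5}$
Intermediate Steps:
$V{\left(v,N \right)} = 2 N$
$\left(\frac{1}{279335} + V{\left(\left(75 + 276\right) - 140,-786 \right)}\right) + 106791 = \left(\frac{1}{279335} + 2 \left(-786\right)\right) + 106791 = \left(\frac{1}{279335} - 1572\right) + 106791 = - \frac{439114619}{279335} + 106791 = \frac{29391349366}{279335}$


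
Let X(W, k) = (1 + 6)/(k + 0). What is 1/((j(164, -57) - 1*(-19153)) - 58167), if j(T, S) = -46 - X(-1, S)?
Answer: -57/2226413 ≈ -2.5602e-5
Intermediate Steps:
X(W, k) = 7/k
j(T, S) = -46 - 7/S
1/((j(164, -57) - 1*(-19153)) - 58167) = 1/(((-46 - 7/(-57)) - 1*(-19153)) - 58167) = 1/(((-46 - 7*(-1/57)) + 19153) - 58167) = 1/(((-46 + 7/57) + 19153) - 58167) = 1/((-2615/57 + 19153) - 58167) = 1/(1089106/57 - 58167) = 1/(-2226413/57) = -57/2226413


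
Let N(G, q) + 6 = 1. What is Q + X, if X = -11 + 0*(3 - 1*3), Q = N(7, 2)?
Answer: -16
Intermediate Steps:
N(G, q) = -5 (N(G, q) = -6 + 1 = -5)
Q = -5
X = -11 (X = -11 + 0*(3 - 3) = -11 + 0*0 = -11 + 0 = -11)
Q + X = -5 - 11 = -16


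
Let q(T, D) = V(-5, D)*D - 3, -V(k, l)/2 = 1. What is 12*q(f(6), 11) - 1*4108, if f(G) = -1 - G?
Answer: -4408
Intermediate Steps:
V(k, l) = -2 (V(k, l) = -2*1 = -2)
q(T, D) = -3 - 2*D (q(T, D) = -2*D - 3 = -3 - 2*D)
12*q(f(6), 11) - 1*4108 = 12*(-3 - 2*11) - 1*4108 = 12*(-3 - 22) - 4108 = 12*(-25) - 4108 = -300 - 4108 = -4408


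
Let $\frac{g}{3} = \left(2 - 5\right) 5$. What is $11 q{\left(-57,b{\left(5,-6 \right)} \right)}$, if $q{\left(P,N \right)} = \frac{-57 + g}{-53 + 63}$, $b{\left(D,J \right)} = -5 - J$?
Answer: $- \frac{561}{5} \approx -112.2$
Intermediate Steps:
$g = -45$ ($g = 3 \left(2 - 5\right) 5 = 3 \left(\left(-3\right) 5\right) = 3 \left(-15\right) = -45$)
$q{\left(P,N \right)} = - \frac{51}{5}$ ($q{\left(P,N \right)} = \frac{-57 - 45}{-53 + 63} = - \frac{102}{10} = \left(-102\right) \frac{1}{10} = - \frac{51}{5}$)
$11 q{\left(-57,b{\left(5,-6 \right)} \right)} = 11 \left(- \frac{51}{5}\right) = - \frac{561}{5}$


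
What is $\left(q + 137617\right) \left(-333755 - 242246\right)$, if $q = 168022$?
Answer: $-176048369639$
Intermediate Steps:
$\left(q + 137617\right) \left(-333755 - 242246\right) = \left(168022 + 137617\right) \left(-333755 - 242246\right) = 305639 \left(-576001\right) = -176048369639$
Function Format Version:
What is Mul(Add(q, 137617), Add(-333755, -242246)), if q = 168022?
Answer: -176048369639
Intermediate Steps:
Mul(Add(q, 137617), Add(-333755, -242246)) = Mul(Add(168022, 137617), Add(-333755, -242246)) = Mul(305639, -576001) = -176048369639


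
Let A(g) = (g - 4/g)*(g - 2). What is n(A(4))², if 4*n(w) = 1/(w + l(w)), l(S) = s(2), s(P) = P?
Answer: 1/1024 ≈ 0.00097656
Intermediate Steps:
l(S) = 2
A(g) = (-2 + g)*(g - 4/g) (A(g) = (g - 4/g)*(-2 + g) = (-2 + g)*(g - 4/g))
n(w) = 1/(4*(2 + w)) (n(w) = 1/(4*(w + 2)) = 1/(4*(2 + w)))
n(A(4))² = (1/(4*(2 + (-4 + 4² - 2*4 + 8/4))))² = (1/(4*(2 + (-4 + 16 - 8 + 8*(¼)))))² = (1/(4*(2 + (-4 + 16 - 8 + 2))))² = (1/(4*(2 + 6)))² = ((¼)/8)² = ((¼)*(⅛))² = (1/32)² = 1/1024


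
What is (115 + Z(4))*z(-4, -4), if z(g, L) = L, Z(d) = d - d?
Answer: -460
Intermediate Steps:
Z(d) = 0
(115 + Z(4))*z(-4, -4) = (115 + 0)*(-4) = 115*(-4) = -460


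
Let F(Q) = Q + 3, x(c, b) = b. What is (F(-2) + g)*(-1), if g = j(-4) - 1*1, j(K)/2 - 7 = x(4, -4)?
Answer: -6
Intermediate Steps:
F(Q) = 3 + Q
j(K) = 6 (j(K) = 14 + 2*(-4) = 14 - 8 = 6)
g = 5 (g = 6 - 1*1 = 6 - 1 = 5)
(F(-2) + g)*(-1) = ((3 - 2) + 5)*(-1) = (1 + 5)*(-1) = 6*(-1) = -6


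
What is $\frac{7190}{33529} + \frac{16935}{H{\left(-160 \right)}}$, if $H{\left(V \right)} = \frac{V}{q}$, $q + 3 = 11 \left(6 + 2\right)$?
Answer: $- \frac{9652601375}{1072928} \approx -8996.5$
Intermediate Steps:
$q = 85$ ($q = -3 + 11 \left(6 + 2\right) = -3 + 11 \cdot 8 = -3 + 88 = 85$)
$H{\left(V \right)} = \frac{V}{85}$
$\frac{7190}{33529} + \frac{16935}{H{\left(-160 \right)}} = \frac{7190}{33529} + \frac{16935}{\frac{1}{85} \left(-160\right)} = 7190 \cdot \frac{1}{33529} + \frac{16935}{- \frac{32}{17}} = \frac{7190}{33529} + 16935 \left(- \frac{17}{32}\right) = \frac{7190}{33529} - \frac{287895}{32} = - \frac{9652601375}{1072928}$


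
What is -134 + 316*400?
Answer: 126266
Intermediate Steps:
-134 + 316*400 = -134 + 126400 = 126266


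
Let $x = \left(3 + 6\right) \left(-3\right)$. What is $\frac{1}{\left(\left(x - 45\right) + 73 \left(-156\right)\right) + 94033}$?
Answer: $\frac{1}{82573} \approx 1.211 \cdot 10^{-5}$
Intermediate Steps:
$x = -27$ ($x = 9 \left(-3\right) = -27$)
$\frac{1}{\left(\left(x - 45\right) + 73 \left(-156\right)\right) + 94033} = \frac{1}{\left(\left(-27 - 45\right) + 73 \left(-156\right)\right) + 94033} = \frac{1}{\left(\left(-27 - 45\right) - 11388\right) + 94033} = \frac{1}{\left(-72 - 11388\right) + 94033} = \frac{1}{-11460 + 94033} = \frac{1}{82573}$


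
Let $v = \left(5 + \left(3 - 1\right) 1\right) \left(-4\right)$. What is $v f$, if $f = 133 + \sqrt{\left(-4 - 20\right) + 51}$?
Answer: $-3724 - 84 \sqrt{3} \approx -3869.5$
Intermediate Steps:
$v = -28$ ($v = \left(5 + 2 \cdot 1\right) \left(-4\right) = \left(5 + 2\right) \left(-4\right) = 7 \left(-4\right) = -28$)
$f = 133 + 3 \sqrt{3}$ ($f = 133 + \sqrt{\left(-4 - 20\right) + 51} = 133 + \sqrt{-24 + 51} = 133 + \sqrt{27} = 133 + 3 \sqrt{3} \approx 138.2$)
$v f = - 28 \left(133 + 3 \sqrt{3}\right) = -3724 - 84 \sqrt{3}$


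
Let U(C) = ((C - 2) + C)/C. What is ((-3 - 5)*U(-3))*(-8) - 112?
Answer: 176/3 ≈ 58.667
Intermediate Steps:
U(C) = (-2 + 2*C)/C (U(C) = ((-2 + C) + C)/C = (-2 + 2*C)/C)
((-3 - 5)*U(-3))*(-8) - 112 = ((-3 - 5)*(2 - 2/(-3)))*(-8) - 112 = -8*(2 - 2*(-⅓))*(-8) - 112 = -8*(2 + ⅔)*(-8) - 112 = -8*8/3*(-8) - 112 = -64/3*(-8) - 112 = 512/3 - 112 = 176/3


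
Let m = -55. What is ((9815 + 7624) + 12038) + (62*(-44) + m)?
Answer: 26694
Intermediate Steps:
((9815 + 7624) + 12038) + (62*(-44) + m) = ((9815 + 7624) + 12038) + (62*(-44) - 55) = (17439 + 12038) + (-2728 - 55) = 29477 - 2783 = 26694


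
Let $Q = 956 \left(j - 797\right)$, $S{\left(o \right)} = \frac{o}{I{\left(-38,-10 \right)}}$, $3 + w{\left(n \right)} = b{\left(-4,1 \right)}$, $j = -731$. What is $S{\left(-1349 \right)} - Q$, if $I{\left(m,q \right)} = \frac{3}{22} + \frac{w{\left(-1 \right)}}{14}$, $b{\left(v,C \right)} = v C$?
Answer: $\frac{5857911}{4} \approx 1.4645 \cdot 10^{6}$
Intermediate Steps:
$b{\left(v,C \right)} = C v$
$w{\left(n \right)} = -7$ ($w{\left(n \right)} = -3 + 1 \left(-4\right) = -3 - 4 = -7$)
$I{\left(m,q \right)} = - \frac{4}{11}$ ($I{\left(m,q \right)} = \frac{3}{22} - \frac{7}{14} = 3 \cdot \frac{1}{22} - \frac{1}{2} = \frac{3}{22} - \frac{1}{2} = - \frac{4}{11}$)
$S{\left(o \right)} = - \frac{11 o}{4}$ ($S{\left(o \right)} = \frac{o}{- \frac{4}{11}} = o \left(- \frac{11}{4}\right) = - \frac{11 o}{4}$)
$Q = -1460768$ ($Q = 956 \left(-731 - 797\right) = 956 \left(-1528\right) = -1460768$)
$S{\left(-1349 \right)} - Q = \left(- \frac{11}{4}\right) \left(-1349\right) - -1460768 = \frac{14839}{4} + 1460768 = \frac{5857911}{4}$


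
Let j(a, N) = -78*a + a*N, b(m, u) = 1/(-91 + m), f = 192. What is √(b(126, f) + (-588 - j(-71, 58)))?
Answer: I*√2459765/35 ≈ 44.81*I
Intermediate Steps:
j(a, N) = -78*a + N*a
√(b(126, f) + (-588 - j(-71, 58))) = √(1/(-91 + 126) + (-588 - (-71)*(-78 + 58))) = √(1/35 + (-588 - (-71)*(-20))) = √(1/35 + (-588 - 1*1420)) = √(1/35 + (-588 - 1420)) = √(1/35 - 2008) = √(-70279/35) = I*√2459765/35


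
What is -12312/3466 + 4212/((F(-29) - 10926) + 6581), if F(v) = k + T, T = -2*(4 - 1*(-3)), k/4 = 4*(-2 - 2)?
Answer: -34527384/7665059 ≈ -4.5045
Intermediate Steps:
k = -64 (k = 4*(4*(-2 - 2)) = 4*(4*(-4)) = 4*(-16) = -64)
T = -14 (T = -2*(4 + 3) = -2*7 = -14)
F(v) = -78 (F(v) = -64 - 14 = -78)
-12312/3466 + 4212/((F(-29) - 10926) + 6581) = -12312/3466 + 4212/((-78 - 10926) + 6581) = -12312*1/3466 + 4212/(-11004 + 6581) = -6156/1733 + 4212/(-4423) = -6156/1733 + 4212*(-1/4423) = -6156/1733 - 4212/4423 = -34527384/7665059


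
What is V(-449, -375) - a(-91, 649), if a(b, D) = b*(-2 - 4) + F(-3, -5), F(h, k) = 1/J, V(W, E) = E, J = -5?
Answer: -4604/5 ≈ -920.80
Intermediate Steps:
F(h, k) = -⅕ (F(h, k) = 1/(-5) = -⅕)
a(b, D) = -⅕ - 6*b (a(b, D) = b*(-2 - 4) - ⅕ = b*(-6) - ⅕ = -6*b - ⅕ = -⅕ - 6*b)
V(-449, -375) - a(-91, 649) = -375 - (-⅕ - 6*(-91)) = -375 - (-⅕ + 546) = -375 - 1*2729/5 = -375 - 2729/5 = -4604/5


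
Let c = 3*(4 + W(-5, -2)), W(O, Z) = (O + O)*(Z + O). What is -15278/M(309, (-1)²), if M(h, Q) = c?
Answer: -7639/111 ≈ -68.820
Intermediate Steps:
W(O, Z) = 2*O*(O + Z) (W(O, Z) = (2*O)*(O + Z) = 2*O*(O + Z))
c = 222 (c = 3*(4 + 2*(-5)*(-5 - 2)) = 3*(4 + 2*(-5)*(-7)) = 3*(4 + 70) = 3*74 = 222)
M(h, Q) = 222
-15278/M(309, (-1)²) = -15278/222 = -15278*1/222 = -7639/111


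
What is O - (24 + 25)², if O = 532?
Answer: -1869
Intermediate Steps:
O - (24 + 25)² = 532 - (24 + 25)² = 532 - 1*49² = 532 - 1*2401 = 532 - 2401 = -1869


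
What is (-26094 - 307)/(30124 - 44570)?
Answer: 26401/14446 ≈ 1.8276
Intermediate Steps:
(-26094 - 307)/(30124 - 44570) = -26401/(-14446) = -26401*(-1/14446) = 26401/14446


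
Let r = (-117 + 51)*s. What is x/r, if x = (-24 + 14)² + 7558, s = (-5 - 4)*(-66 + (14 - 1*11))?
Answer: -547/2673 ≈ -0.20464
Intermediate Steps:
s = 567 (s = -9*(-66 + (14 - 11)) = -9*(-66 + 3) = -9*(-63) = 567)
x = 7658 (x = (-10)² + 7558 = 100 + 7558 = 7658)
r = -37422 (r = (-117 + 51)*567 = -66*567 = -37422)
x/r = 7658/(-37422) = 7658*(-1/37422) = -547/2673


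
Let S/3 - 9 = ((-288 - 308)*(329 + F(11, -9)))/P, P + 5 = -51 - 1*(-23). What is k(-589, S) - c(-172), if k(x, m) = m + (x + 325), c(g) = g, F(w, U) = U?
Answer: 190005/11 ≈ 17273.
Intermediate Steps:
P = -33 (P = -5 + (-51 - 1*(-23)) = -5 + (-51 + 23) = -5 - 28 = -33)
S = 191017/11 (S = 27 + 3*(((-288 - 308)*(329 - 9))/(-33)) = 27 + 3*(-596*320*(-1/33)) = 27 + 3*(-190720*(-1/33)) = 27 + 3*(190720/33) = 27 + 190720/11 = 191017/11 ≈ 17365.)
k(x, m) = 325 + m + x (k(x, m) = m + (325 + x) = 325 + m + x)
k(-589, S) - c(-172) = (325 + 191017/11 - 589) - 1*(-172) = 188113/11 + 172 = 190005/11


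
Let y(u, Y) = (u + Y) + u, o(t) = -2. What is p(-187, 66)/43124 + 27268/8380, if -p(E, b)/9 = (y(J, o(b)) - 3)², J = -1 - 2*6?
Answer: 275856653/90344780 ≈ 3.0534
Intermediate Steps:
J = -13 (J = -1 - 12 = -13)
y(u, Y) = Y + 2*u (y(u, Y) = (Y + u) + u = Y + 2*u)
p(E, b) = -8649 (p(E, b) = -9*((-2 + 2*(-13)) - 3)² = -9*((-2 - 26) - 3)² = -9*(-28 - 3)² = -9*(-31)² = -9*961 = -8649)
p(-187, 66)/43124 + 27268/8380 = -8649/43124 + 27268/8380 = -8649*1/43124 + 27268*(1/8380) = -8649/43124 + 6817/2095 = 275856653/90344780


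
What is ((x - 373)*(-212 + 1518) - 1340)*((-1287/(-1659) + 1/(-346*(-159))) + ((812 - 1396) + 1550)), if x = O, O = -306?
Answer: -4353530436424289/5070457 ≈ -8.5861e+8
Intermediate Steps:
x = -306
((x - 373)*(-212 + 1518) - 1340)*((-1287/(-1659) + 1/(-346*(-159))) + ((812 - 1396) + 1550)) = ((-306 - 373)*(-212 + 1518) - 1340)*((-1287/(-1659) + 1/(-346*(-159))) + ((812 - 1396) + 1550)) = (-679*1306 - 1340)*((-1287*(-1/1659) - 1/346*(-1/159)) + (-584 + 1550)) = (-886774 - 1340)*((429/553 + 1/55014) + 966) = -888114*(23601559/30422742 + 966) = -888114*29411970331/30422742 = -4353530436424289/5070457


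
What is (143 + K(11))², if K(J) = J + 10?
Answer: 26896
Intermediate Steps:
K(J) = 10 + J
(143 + K(11))² = (143 + (10 + 11))² = (143 + 21)² = 164² = 26896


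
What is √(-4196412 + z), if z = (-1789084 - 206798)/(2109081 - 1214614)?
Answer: I*√68518984263433338/127781 ≈ 2048.5*I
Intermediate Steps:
z = -285126/127781 (z = -1995882/894467 = -1995882*1/894467 = -285126/127781 ≈ -2.2314)
√(-4196412 + z) = √(-4196412 - 285126/127781) = √(-536222006898/127781) = I*√68518984263433338/127781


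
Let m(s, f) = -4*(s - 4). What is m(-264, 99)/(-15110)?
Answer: -536/7555 ≈ -0.070946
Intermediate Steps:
m(s, f) = 16 - 4*s (m(s, f) = -4*(-4 + s) = 16 - 4*s)
m(-264, 99)/(-15110) = (16 - 4*(-264))/(-15110) = (16 + 1056)*(-1/15110) = 1072*(-1/15110) = -536/7555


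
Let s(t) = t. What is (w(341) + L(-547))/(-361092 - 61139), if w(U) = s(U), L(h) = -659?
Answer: 318/422231 ≈ 0.00075314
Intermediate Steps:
w(U) = U
(w(341) + L(-547))/(-361092 - 61139) = (341 - 659)/(-361092 - 61139) = -318/(-422231) = -318*(-1/422231) = 318/422231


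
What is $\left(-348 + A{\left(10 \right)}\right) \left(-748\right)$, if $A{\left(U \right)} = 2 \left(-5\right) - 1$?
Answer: $268532$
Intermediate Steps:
$A{\left(U \right)} = -11$ ($A{\left(U \right)} = -10 - 1 = -11$)
$\left(-348 + A{\left(10 \right)}\right) \left(-748\right) = \left(-348 - 11\right) \left(-748\right) = \left(-359\right) \left(-748\right) = 268532$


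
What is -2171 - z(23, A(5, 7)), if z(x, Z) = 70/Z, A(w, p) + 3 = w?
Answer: -2206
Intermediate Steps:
A(w, p) = -3 + w
-2171 - z(23, A(5, 7)) = -2171 - 70/(-3 + 5) = -2171 - 70/2 = -2171 - 1*35 = -2171 - 35 = -2206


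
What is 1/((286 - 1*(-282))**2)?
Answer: 1/322624 ≈ 3.0996e-6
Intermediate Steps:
1/((286 - 1*(-282))**2) = 1/((286 + 282)**2) = 1/(568**2) = 1/322624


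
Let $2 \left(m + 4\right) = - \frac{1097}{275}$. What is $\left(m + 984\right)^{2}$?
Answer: $\frac{289339637409}{302500} \approx 9.565 \cdot 10^{5}$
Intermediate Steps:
$m = - \frac{3297}{550}$ ($m = -4 + \frac{\left(-1097\right) \frac{1}{275}}{2} = -4 + \frac{1}{2} \left(- \frac{1097}{275}\right) = -4 - \frac{1097}{550} = - \frac{3297}{550} \approx -5.9945$)
$\left(m + 984\right)^{2} = \left(- \frac{3297}{550} + 984\right)^{2} = \left(\frac{537903}{550}\right)^{2} = \frac{289339637409}{302500}$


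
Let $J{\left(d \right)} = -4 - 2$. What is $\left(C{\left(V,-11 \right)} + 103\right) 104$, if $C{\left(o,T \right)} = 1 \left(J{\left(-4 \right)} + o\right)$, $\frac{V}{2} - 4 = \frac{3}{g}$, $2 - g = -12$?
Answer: $\frac{76752}{7} \approx 10965.0$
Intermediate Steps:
$g = 14$ ($g = 2 - -12 = 2 + 12 = 14$)
$J{\left(d \right)} = -6$
$V = \frac{59}{7}$ ($V = 8 + 2 \cdot \frac{3}{14} = 8 + \frac{3}{7} = \frac{59}{7} \approx 8.4286$)
$C{\left(o,T \right)} = -6 + o$ ($C{\left(o,T \right)} = 1 \left(-6 + o\right) = -6 + o$)
$\left(C{\left(V,-11 \right)} + 103\right) 104 = \left(\left(-6 + \frac{59}{7}\right) + 103\right) 104 = \left(\frac{17}{7} + 103\right) 104 = \frac{738}{7} \cdot 104 = \frac{76752}{7}$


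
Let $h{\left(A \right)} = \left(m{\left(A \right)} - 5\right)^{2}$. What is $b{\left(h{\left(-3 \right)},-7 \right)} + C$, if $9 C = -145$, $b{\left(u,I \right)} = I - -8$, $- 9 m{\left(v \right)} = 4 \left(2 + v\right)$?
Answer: $- \frac{136}{9} \approx -15.111$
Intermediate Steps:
$m{\left(v \right)} = - \frac{8}{9} - \frac{4 v}{9}$ ($m{\left(v \right)} = - \frac{4 \left(2 + v\right)}{9} = - \frac{8 + 4 v}{9} = - \frac{8}{9} - \frac{4 v}{9}$)
$h{\left(A \right)} = \left(- \frac{53}{9} - \frac{4 A}{9}\right)^{2}$ ($h{\left(A \right)} = \left(\left(- \frac{8}{9} - \frac{4 A}{9}\right) - 5\right)^{2} = \left(- \frac{53}{9} - \frac{4 A}{9}\right)^{2}$)
$b{\left(u,I \right)} = 8 + I$ ($b{\left(u,I \right)} = I + 8 = 8 + I$)
$C = - \frac{145}{9}$ ($C = \frac{1}{9} \left(-145\right) = - \frac{145}{9} \approx -16.111$)
$b{\left(h{\left(-3 \right)},-7 \right)} + C = \left(8 - 7\right) - \frac{145}{9} = 1 - \frac{145}{9} = - \frac{136}{9}$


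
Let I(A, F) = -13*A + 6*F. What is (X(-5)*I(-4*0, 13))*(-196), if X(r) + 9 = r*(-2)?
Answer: -15288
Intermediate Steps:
X(r) = -9 - 2*r (X(r) = -9 + r*(-2) = -9 - 2*r)
(X(-5)*I(-4*0, 13))*(-196) = ((-9 - 2*(-5))*(-(-52)*0 + 6*13))*(-196) = ((-9 + 10)*(-13*0 + 78))*(-196) = (1*(0 + 78))*(-196) = (1*78)*(-196) = 78*(-196) = -15288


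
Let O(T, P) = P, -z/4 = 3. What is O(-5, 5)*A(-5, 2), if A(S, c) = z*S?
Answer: 300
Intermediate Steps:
z = -12 (z = -4*3 = -12)
A(S, c) = -12*S
O(-5, 5)*A(-5, 2) = 5*(-12*(-5)) = 5*60 = 300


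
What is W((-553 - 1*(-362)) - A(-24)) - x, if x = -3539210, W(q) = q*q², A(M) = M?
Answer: -1118253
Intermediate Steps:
W(q) = q³
W((-553 - 1*(-362)) - A(-24)) - x = ((-553 - 1*(-362)) - 1*(-24))³ - 1*(-3539210) = ((-553 + 362) + 24)³ + 3539210 = (-191 + 24)³ + 3539210 = (-167)³ + 3539210 = -4657463 + 3539210 = -1118253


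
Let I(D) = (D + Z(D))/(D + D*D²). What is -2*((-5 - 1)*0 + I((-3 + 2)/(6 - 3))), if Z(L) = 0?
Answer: -9/5 ≈ -1.8000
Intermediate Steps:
I(D) = D/(D + D³) (I(D) = (D + 0)/(D + D*D²) = D/(D + D³))
-2*((-5 - 1)*0 + I((-3 + 2)/(6 - 3))) = -2*((-5 - 1)*0 + 1/(1 + ((-3 + 2)/(6 - 3))²)) = -2*(-6*0 + 1/(1 + (-1/3)²)) = -2*(0 + 1/(1 + (-1*⅓)²)) = -2*(0 + 1/(1 + (-⅓)²)) = -2*(0 + 1/(1 + ⅑)) = -2*(0 + 1/(10/9)) = -2*(0 + 9/10) = -2*9/10 = -9/5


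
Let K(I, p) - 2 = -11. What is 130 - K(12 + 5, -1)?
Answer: 139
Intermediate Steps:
K(I, p) = -9 (K(I, p) = 2 - 11 = -9)
130 - K(12 + 5, -1) = 130 - 1*(-9) = 130 + 9 = 139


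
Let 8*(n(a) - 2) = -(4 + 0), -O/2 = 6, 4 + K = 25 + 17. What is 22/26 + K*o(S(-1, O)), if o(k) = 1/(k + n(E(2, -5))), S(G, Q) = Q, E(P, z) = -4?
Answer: -757/273 ≈ -2.7729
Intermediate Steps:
K = 38 (K = -4 + (25 + 17) = -4 + 42 = 38)
O = -12 (O = -2*6 = -12)
n(a) = 3/2 (n(a) = 2 + (-(4 + 0))/8 = 2 + (-1*4)/8 = 2 + (1/8)*(-4) = 2 - 1/2 = 3/2)
o(k) = 1/(3/2 + k) (o(k) = 1/(k + 3/2) = 1/(3/2 + k))
22/26 + K*o(S(-1, O)) = 22/26 + 38*(2/(3 + 2*(-12))) = 22*(1/26) + 38*(2/(3 - 24)) = 11/13 + 38*(2/(-21)) = 11/13 + 38*(2*(-1/21)) = 11/13 + 38*(-2/21) = 11/13 - 76/21 = -757/273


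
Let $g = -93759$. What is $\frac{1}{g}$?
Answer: $- \frac{1}{93759} \approx -1.0666 \cdot 10^{-5}$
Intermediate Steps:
$\frac{1}{g} = \frac{1}{-93759} = - \frac{1}{93759}$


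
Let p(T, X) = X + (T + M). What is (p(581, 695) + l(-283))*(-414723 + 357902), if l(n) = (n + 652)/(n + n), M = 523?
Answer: -57836107165/566 ≈ -1.0218e+8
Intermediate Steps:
l(n) = (652 + n)/(2*n) (l(n) = (652 + n)/((2*n)) = (652 + n)*(1/(2*n)) = (652 + n)/(2*n))
p(T, X) = 523 + T + X (p(T, X) = X + (T + 523) = X + (523 + T) = 523 + T + X)
(p(581, 695) + l(-283))*(-414723 + 357902) = ((523 + 581 + 695) + (½)*(652 - 283)/(-283))*(-414723 + 357902) = (1799 + (½)*(-1/283)*369)*(-56821) = (1799 - 369/566)*(-56821) = (1017865/566)*(-56821) = -57836107165/566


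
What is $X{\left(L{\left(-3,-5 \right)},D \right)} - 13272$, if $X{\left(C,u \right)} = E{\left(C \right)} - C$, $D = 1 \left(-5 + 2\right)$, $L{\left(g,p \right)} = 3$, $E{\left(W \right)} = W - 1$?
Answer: $-13273$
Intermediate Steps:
$E{\left(W \right)} = -1 + W$ ($E{\left(W \right)} = W - 1 = -1 + W$)
$D = -3$ ($D = 1 \left(-3\right) = -3$)
$X{\left(C,u \right)} = -1$ ($X{\left(C,u \right)} = \left(-1 + C\right) - C = -1$)
$X{\left(L{\left(-3,-5 \right)},D \right)} - 13272 = -1 - 13272 = -13273$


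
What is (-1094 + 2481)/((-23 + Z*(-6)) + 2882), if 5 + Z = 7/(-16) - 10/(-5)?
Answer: 11096/23037 ≈ 0.48166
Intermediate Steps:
Z = -55/16 (Z = -5 + (7/(-16) - 10/(-5)) = -5 + (7*(-1/16) - 10*(-⅕)) = -5 + (-7/16 + 2) = -5 + 25/16 = -55/16 ≈ -3.4375)
(-1094 + 2481)/((-23 + Z*(-6)) + 2882) = (-1094 + 2481)/((-23 - 55/16*(-6)) + 2882) = 1387/((-23 + 165/8) + 2882) = 1387/(-19/8 + 2882) = 1387/(23037/8) = 1387*(8/23037) = 11096/23037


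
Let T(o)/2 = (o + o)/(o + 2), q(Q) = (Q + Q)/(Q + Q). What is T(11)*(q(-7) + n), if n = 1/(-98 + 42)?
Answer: 605/182 ≈ 3.3242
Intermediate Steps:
q(Q) = 1 (q(Q) = (2*Q)/((2*Q)) = (2*Q)*(1/(2*Q)) = 1)
T(o) = 4*o/(2 + o) (T(o) = 2*((o + o)/(o + 2)) = 2*((2*o)/(2 + o)) = 2*(2*o/(2 + o)) = 4*o/(2 + o))
n = -1/56 (n = 1/(-56) = -1/56 ≈ -0.017857)
T(11)*(q(-7) + n) = (4*11/(2 + 11))*(1 - 1/56) = (4*11/13)*(55/56) = (4*11*(1/13))*(55/56) = (44/13)*(55/56) = 605/182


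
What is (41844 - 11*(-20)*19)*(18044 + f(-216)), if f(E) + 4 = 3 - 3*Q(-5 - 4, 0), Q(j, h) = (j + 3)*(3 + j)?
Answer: 825440440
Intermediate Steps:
Q(j, h) = (3 + j)**2 (Q(j, h) = (3 + j)*(3 + j) = (3 + j)**2)
f(E) = -109 (f(E) = -4 + (3 - 3*(3 + (-5 - 4))**2) = -4 + (3 - 3*(3 - 9)**2) = -4 + (3 - 3*(-6)**2) = -4 + (3 - 3*36) = -4 + (3 - 108) = -4 - 105 = -109)
(41844 - 11*(-20)*19)*(18044 + f(-216)) = (41844 - 11*(-20)*19)*(18044 - 109) = (41844 + 220*19)*17935 = (41844 + 4180)*17935 = 46024*17935 = 825440440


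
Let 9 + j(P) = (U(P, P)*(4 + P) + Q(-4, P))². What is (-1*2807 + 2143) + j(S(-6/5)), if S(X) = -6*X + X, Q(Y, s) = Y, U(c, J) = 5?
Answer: 1443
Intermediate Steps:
S(X) = -5*X
j(P) = -9 + (16 + 5*P)² (j(P) = -9 + (5*(4 + P) - 4)² = -9 + ((20 + 5*P) - 4)² = -9 + (16 + 5*P)²)
(-1*2807 + 2143) + j(S(-6/5)) = (-1*2807 + 2143) + (-9 + (16 + 5*(-(-30)/5))²) = (-2807 + 2143) + (-9 + (16 + 5*(-(-30)/5))²) = -664 + (-9 + (16 + 5*(-5*(-6/5)))²) = -664 + (-9 + (16 + 5*6)²) = -664 + (-9 + (16 + 30)²) = -664 + (-9 + 46²) = -664 + (-9 + 2116) = -664 + 2107 = 1443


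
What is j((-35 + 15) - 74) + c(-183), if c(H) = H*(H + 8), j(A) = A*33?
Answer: 28923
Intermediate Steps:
j(A) = 33*A
c(H) = H*(8 + H)
j((-35 + 15) - 74) + c(-183) = 33*((-35 + 15) - 74) - 183*(8 - 183) = 33*(-20 - 74) - 183*(-175) = 33*(-94) + 32025 = -3102 + 32025 = 28923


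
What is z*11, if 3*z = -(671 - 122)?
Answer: -2013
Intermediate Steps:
z = -183 (z = (-(671 - 122))/3 = (-1*549)/3 = (⅓)*(-549) = -183)
z*11 = -183*11 = -2013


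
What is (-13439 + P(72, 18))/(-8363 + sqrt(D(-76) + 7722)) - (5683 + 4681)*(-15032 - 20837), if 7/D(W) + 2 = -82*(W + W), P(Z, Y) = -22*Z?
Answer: 323974376823432692650/871493169707 + 15023*sqrt(1199237837802)/871493169707 ≈ 3.7175e+8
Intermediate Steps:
D(W) = 7/(-2 - 164*W) (D(W) = 7/(-2 - 82*(W + W)) = 7/(-2 - 164*W))
(-13439 + P(72, 18))/(-8363 + sqrt(D(-76) + 7722)) - (5683 + 4681)*(-15032 - 20837) = (-13439 - 22*72)/(-8363 + sqrt(-7/(2 + 164*(-76)) + 7722)) - (5683 + 4681)*(-15032 - 20837) = (-13439 - 1584)/(-8363 + sqrt(-7/(2 - 12464) + 7722)) - 10364*(-35869) = -15023/(-8363 + sqrt(-7/(-12462) + 7722)) - 1*(-371746316) = -15023/(-8363 + sqrt(-7*(-1/12462) + 7722)) + 371746316 = -15023/(-8363 + sqrt(7/12462 + 7722)) + 371746316 = -15023/(-8363 + sqrt(96231571/12462)) + 371746316 = -15023/(-8363 + sqrt(1199237837802)/12462) + 371746316 = 371746316 - 15023/(-8363 + sqrt(1199237837802)/12462)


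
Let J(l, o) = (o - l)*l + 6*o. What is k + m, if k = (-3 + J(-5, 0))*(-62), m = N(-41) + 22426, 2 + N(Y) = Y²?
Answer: 25841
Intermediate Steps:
N(Y) = -2 + Y²
J(l, o) = 6*o + l*(o - l) (J(l, o) = l*(o - l) + 6*o = 6*o + l*(o - l))
m = 24105 (m = (-2 + (-41)²) + 22426 = (-2 + 1681) + 22426 = 1679 + 22426 = 24105)
k = 1736 (k = (-3 + (-1*(-5)² + 6*0 - 5*0))*(-62) = (-3 + (-1*25 + 0 + 0))*(-62) = (-3 + (-25 + 0 + 0))*(-62) = (-3 - 25)*(-62) = -28*(-62) = 1736)
k + m = 1736 + 24105 = 25841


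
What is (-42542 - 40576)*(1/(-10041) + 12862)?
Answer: -3578156229746/3347 ≈ -1.0691e+9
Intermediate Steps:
(-42542 - 40576)*(1/(-10041) + 12862) = -83118*(-1/10041 + 12862) = -83118*129147341/10041 = -3578156229746/3347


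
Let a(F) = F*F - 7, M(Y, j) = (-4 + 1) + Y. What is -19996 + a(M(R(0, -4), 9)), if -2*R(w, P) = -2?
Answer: -19999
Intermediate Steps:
R(w, P) = 1 (R(w, P) = -½*(-2) = 1)
M(Y, j) = -3 + Y
a(F) = -7 + F² (a(F) = F² - 7 = -7 + F²)
-19996 + a(M(R(0, -4), 9)) = -19996 + (-7 + (-3 + 1)²) = -19996 + (-7 + (-2)²) = -19996 + (-7 + 4) = -19996 - 3 = -19999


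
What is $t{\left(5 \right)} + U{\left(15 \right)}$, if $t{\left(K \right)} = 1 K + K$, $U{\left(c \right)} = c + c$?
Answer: $40$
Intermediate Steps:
$U{\left(c \right)} = 2 c$
$t{\left(K \right)} = 2 K$ ($t{\left(K \right)} = K + K = 2 K$)
$t{\left(5 \right)} + U{\left(15 \right)} = 2 \cdot 5 + 2 \cdot 15 = 10 + 30 = 40$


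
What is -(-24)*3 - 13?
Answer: 59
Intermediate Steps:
-(-24)*3 - 13 = -6*(-12) - 13 = 72 - 13 = 59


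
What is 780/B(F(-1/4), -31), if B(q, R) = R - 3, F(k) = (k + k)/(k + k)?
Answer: -390/17 ≈ -22.941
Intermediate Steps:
F(k) = 1 (F(k) = (2*k)/((2*k)) = (2*k)*(1/(2*k)) = 1)
B(q, R) = -3 + R
780/B(F(-1/4), -31) = 780/(-3 - 31) = 780/(-34) = 780*(-1/34) = -390/17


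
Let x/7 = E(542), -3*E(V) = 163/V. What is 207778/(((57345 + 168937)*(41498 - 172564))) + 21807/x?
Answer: -75115313348493863/2417116943878 ≈ -31076.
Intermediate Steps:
E(V) = -163/(3*V)
x = -1141/1626 (x = 7*(-163/3/542) = 7*(-163/3*1/542) = 7*(-163/1626) = -1141/1626 ≈ -0.70172)
207778/(((57345 + 168937)*(41498 - 172564))) + 21807/x = 207778/(((57345 + 168937)*(41498 - 172564))) + 21807/(-1141/1626) = 207778/((226282*(-131066))) + 21807*(-1626/1141) = 207778/(-29657876612) - 35458182/1141 = 207778*(-1/29657876612) - 35458182/1141 = -103889/14828938306 - 35458182/1141 = -75115313348493863/2417116943878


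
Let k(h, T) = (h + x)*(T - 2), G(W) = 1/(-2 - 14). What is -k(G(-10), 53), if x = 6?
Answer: -4845/16 ≈ -302.81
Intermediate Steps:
G(W) = -1/16 (G(W) = 1/(-16) = -1/16)
k(h, T) = (-2 + T)*(6 + h) (k(h, T) = (h + 6)*(T - 2) = (6 + h)*(-2 + T) = (-2 + T)*(6 + h))
-k(G(-10), 53) = -(-12 - 2*(-1/16) + 6*53 + 53*(-1/16)) = -(-12 + ⅛ + 318 - 53/16) = -1*4845/16 = -4845/16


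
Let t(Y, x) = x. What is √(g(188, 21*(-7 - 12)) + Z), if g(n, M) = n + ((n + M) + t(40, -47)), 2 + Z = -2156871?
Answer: I*√2156943 ≈ 1468.7*I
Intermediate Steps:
Z = -2156873 (Z = -2 - 2156871 = -2156873)
g(n, M) = -47 + M + 2*n (g(n, M) = n + ((n + M) - 47) = n + ((M + n) - 47) = n + (-47 + M + n) = -47 + M + 2*n)
√(g(188, 21*(-7 - 12)) + Z) = √((-47 + 21*(-7 - 12) + 2*188) - 2156873) = √((-47 + 21*(-19) + 376) - 2156873) = √((-47 - 399 + 376) - 2156873) = √(-70 - 2156873) = √(-2156943) = I*√2156943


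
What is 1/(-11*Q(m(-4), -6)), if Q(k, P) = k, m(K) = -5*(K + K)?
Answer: -1/440 ≈ -0.0022727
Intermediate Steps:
m(K) = -10*K
1/(-11*Q(m(-4), -6)) = 1/(-(-110)*(-4)) = 1/(-11*40) = 1/(-440) = -1/440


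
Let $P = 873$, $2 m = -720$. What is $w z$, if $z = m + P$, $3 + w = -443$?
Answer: $-228798$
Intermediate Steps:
$m = -360$ ($m = \frac{1}{2} \left(-720\right) = -360$)
$w = -446$ ($w = -3 - 443 = -446$)
$z = 513$ ($z = -360 + 873 = 513$)
$w z = \left(-446\right) 513 = -228798$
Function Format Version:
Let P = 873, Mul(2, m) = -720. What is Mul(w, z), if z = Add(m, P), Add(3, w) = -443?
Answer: -228798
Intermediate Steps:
m = -360 (m = Mul(Rational(1, 2), -720) = -360)
w = -446 (w = Add(-3, -443) = -446)
z = 513 (z = Add(-360, 873) = 513)
Mul(w, z) = Mul(-446, 513) = -228798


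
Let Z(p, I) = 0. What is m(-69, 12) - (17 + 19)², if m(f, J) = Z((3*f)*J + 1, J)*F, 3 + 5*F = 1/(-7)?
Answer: -1296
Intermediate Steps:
F = -22/35 (F = -⅗ + (⅕)/(-7) = -⅗ + (⅕)*(-⅐) = -⅗ - 1/35 = -22/35 ≈ -0.62857)
m(f, J) = 0 (m(f, J) = 0*(-22/35) = 0)
m(-69, 12) - (17 + 19)² = 0 - (17 + 19)² = 0 - 1*36² = 0 - 1*1296 = 0 - 1296 = -1296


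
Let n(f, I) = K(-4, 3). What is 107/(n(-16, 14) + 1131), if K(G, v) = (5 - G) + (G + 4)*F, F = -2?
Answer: 107/1140 ≈ 0.093860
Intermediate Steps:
K(G, v) = -3 - 3*G (K(G, v) = (5 - G) + (G + 4)*(-2) = (5 - G) + (4 + G)*(-2) = (5 - G) + (-8 - 2*G) = -3 - 3*G)
n(f, I) = 9 (n(f, I) = -3 - 3*(-4) = -3 + 12 = 9)
107/(n(-16, 14) + 1131) = 107/(9 + 1131) = 107/1140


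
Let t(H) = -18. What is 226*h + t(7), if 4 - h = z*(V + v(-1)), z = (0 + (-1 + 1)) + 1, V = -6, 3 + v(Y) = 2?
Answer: 2468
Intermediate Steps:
v(Y) = -1 (v(Y) = -3 + 2 = -1)
z = 1 (z = (0 + 0) + 1 = 0 + 1 = 1)
h = 11 (h = 4 - (-6 - 1) = 4 - (-7) = 4 - 1*(-7) = 4 + 7 = 11)
226*h + t(7) = 226*11 - 18 = 2486 - 18 = 2468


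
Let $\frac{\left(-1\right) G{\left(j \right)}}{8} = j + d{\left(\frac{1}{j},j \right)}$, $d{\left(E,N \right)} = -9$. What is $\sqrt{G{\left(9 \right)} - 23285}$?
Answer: $i \sqrt{23285} \approx 152.59 i$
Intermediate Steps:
$G{\left(j \right)} = 72 - 8 j$ ($G{\left(j \right)} = - 8 \left(j - 9\right) = - 8 \left(-9 + j\right) = 72 - 8 j$)
$\sqrt{G{\left(9 \right)} - 23285} = \sqrt{\left(72 - 72\right) - 23285} = \sqrt{0 - 23285} = \sqrt{-23285} = i \sqrt{23285}$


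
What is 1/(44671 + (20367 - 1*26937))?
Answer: 1/38101 ≈ 2.6246e-5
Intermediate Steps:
1/(44671 + (20367 - 1*26937)) = 1/(44671 + (20367 - 26937)) = 1/(44671 - 6570) = 1/38101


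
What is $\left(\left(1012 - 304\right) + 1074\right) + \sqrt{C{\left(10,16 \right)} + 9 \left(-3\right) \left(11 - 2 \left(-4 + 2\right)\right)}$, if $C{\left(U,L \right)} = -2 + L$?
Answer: $1782 + i \sqrt{391} \approx 1782.0 + 19.774 i$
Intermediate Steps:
$\left(\left(1012 - 304\right) + 1074\right) + \sqrt{C{\left(10,16 \right)} + 9 \left(-3\right) \left(11 - 2 \left(-4 + 2\right)\right)} = \left(\left(1012 - 304\right) + 1074\right) + \sqrt{\left(-2 + 16\right) + 9 \left(-3\right) \left(11 - 2 \left(-4 + 2\right)\right)} = \left(708 + 1074\right) + \sqrt{14 - 27 \left(11 - -4\right)} = 1782 + \sqrt{14 - 27 \left(11 + 4\right)} = 1782 + \sqrt{14 - 405} = 1782 + \sqrt{-391} = 1782 + i \sqrt{391}$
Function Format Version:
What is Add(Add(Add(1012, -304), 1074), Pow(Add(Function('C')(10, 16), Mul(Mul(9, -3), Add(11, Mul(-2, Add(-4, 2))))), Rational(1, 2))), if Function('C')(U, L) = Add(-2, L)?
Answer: Add(1782, Mul(I, Pow(391, Rational(1, 2)))) ≈ Add(1782.0, Mul(19.774, I))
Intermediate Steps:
Add(Add(Add(1012, -304), 1074), Pow(Add(Function('C')(10, 16), Mul(Mul(9, -3), Add(11, Mul(-2, Add(-4, 2))))), Rational(1, 2))) = Add(Add(Add(1012, -304), 1074), Pow(Add(Add(-2, 16), Mul(Mul(9, -3), Add(11, Mul(-2, Add(-4, 2))))), Rational(1, 2))) = Add(Add(708, 1074), Pow(Add(14, Mul(-27, Add(11, Mul(-2, -2)))), Rational(1, 2))) = Add(1782, Pow(Add(14, Mul(-27, Add(11, 4))), Rational(1, 2))) = Add(1782, Pow(Add(14, Mul(-27, 15)), Rational(1, 2))) = Add(1782, Pow(Add(14, -405), Rational(1, 2))) = Add(1782, Pow(-391, Rational(1, 2))) = Add(1782, Mul(I, Pow(391, Rational(1, 2))))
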